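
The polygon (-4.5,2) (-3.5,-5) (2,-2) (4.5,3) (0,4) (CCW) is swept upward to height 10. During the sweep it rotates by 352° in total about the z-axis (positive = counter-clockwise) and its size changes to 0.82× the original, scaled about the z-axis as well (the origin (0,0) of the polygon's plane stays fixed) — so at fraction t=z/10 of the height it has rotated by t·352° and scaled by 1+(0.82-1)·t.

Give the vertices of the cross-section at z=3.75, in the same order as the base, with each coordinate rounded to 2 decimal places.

t = z/height = 3.75/10 = 0.375
s = 1 + (scale-1)·z/height = 1 + (0.82-1)·3.75/10 = 0.932500
θ = twist·z/height = 352°·3.75/10 = 132.0000° = 2.303835 rad
cos θ = -0.669131, sin θ = 0.743145 (intermediates below are computed at full precision and shown rounded to 5 d.p.)
v1: (-4.5,2) → rotate → (1.52480,-4.68241) → ×s → (1.42187,-4.36635) → (1.42,-4.37)
v2: (-3.5,-5) → rotate → (6.05768,0.74465) → ×s → (5.64879,0.69438) → (5.65,0.69)
v3: (2,-2) → rotate → (0.14803,2.82455) → ×s → (0.13804,2.63389) → (0.14,2.63)
v4: (4.5,3) → rotate → (-5.24052,1.33676) → ×s → (-4.88679,1.24653) → (-4.89,1.25)
v5: (0,4) → rotate → (-2.97258,-2.67652) → ×s → (-2.77193,-2.49586) → (-2.77,-2.50)

Cross-section at z=3.75: (1.42,-4.37) (5.65,0.69) (0.14,2.63) (-4.89,1.25) (-2.77,-2.50)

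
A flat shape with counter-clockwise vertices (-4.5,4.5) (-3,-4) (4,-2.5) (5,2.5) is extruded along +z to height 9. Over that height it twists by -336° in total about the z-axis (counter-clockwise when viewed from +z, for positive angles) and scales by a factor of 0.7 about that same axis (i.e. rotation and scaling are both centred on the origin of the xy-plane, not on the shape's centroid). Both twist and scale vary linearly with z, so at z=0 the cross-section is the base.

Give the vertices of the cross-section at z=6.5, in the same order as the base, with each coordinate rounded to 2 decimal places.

t = z/height = 6.5/9 = 0.722222
s = 1 + (scale-1)·z/height = 1 + (0.7-1)·6.5/9 = 0.783333
θ = twist·z/height = -336°·6.5/9 = -242.6667° = -4.235332 rad
cos θ = -0.459166, sin θ = 0.888350 (intermediates below are computed at full precision and shown rounded to 5 d.p.)
v1: (-4.5,4.5) → rotate → (-1.93133,-6.06383) → ×s → (-1.51287,-4.75000) → (-1.51,-4.75)
v2: (-3,-4) → rotate → (4.93090,-0.82838) → ×s → (3.86254,-0.64890) → (3.86,-0.65)
v3: (4,-2.5) → rotate → (0.38421,4.70132) → ×s → (0.30096,3.68270) → (0.30,3.68)
v4: (5,2.5) → rotate → (-4.51671,3.29384) → ×s → (-3.53809,2.58017) → (-3.54,2.58)

Cross-section at z=6.5: (-1.51,-4.75) (3.86,-0.65) (0.30,3.68) (-3.54,2.58)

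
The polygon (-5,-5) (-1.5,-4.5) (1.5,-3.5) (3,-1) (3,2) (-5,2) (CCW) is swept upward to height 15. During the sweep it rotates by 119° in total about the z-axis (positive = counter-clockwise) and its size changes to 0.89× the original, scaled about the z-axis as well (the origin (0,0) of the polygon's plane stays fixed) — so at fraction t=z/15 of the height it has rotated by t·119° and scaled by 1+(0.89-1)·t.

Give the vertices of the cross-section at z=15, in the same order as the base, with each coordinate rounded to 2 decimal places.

t = z/height = 15/15 = 1
s = 1 + (scale-1)·z/height = 1 + (0.89-1)·15/15 = 0.890000
θ = twist·z/height = 119°·15/15 = 119.0000° = 2.076942 rad
cos θ = -0.484810, sin θ = 0.874620 (intermediates below are computed at full precision and shown rounded to 5 d.p.)
v1: (-5,-5) → rotate → (6.79715,-1.94905) → ×s → (6.04946,-1.73465) → (6.05,-1.73)
v2: (-1.5,-4.5) → rotate → (4.66300,0.86971) → ×s → (4.15007,0.77405) → (4.15,0.77)
v3: (1.5,-3.5) → rotate → (2.33395,3.00876) → ×s → (2.07722,2.67780) → (2.08,2.68)
v4: (3,-1) → rotate → (-0.57981,3.10867) → ×s → (-0.51603,2.76672) → (-0.52,2.77)
v5: (3,2) → rotate → (-3.20367,1.65424) → ×s → (-2.85126,1.47227) → (-2.85,1.47)
v6: (-5,2) → rotate → (0.67481,-5.34272) → ×s → (0.60058,-4.75502) → (0.60,-4.76)

Cross-section at z=15: (6.05,-1.73) (4.15,0.77) (2.08,2.68) (-0.52,2.77) (-2.85,1.47) (0.60,-4.76)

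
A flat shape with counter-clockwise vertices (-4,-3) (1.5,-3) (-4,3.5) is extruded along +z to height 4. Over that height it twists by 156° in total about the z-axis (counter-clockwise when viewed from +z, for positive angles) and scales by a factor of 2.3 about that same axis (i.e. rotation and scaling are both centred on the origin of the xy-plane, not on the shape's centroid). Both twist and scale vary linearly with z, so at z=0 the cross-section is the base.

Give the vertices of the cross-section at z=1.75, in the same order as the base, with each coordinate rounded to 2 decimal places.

Cross-section at z=1.75: (2.05,-7.57) (5.24,0.44) (-7.42,-3.79)

t = z/height = 1.75/4 = 0.4375
s = 1 + (scale-1)·z/height = 1 + (2.3-1)·1.75/4 = 1.568750
θ = twist·z/height = 156°·1.75/4 = 68.2500° = 1.191187 rad
cos θ = 0.370557, sin θ = 0.928810 (intermediates below are computed at full precision and shown rounded to 5 d.p.)
v1: (-4,-3) → rotate → (1.30420,-4.82691) → ×s → (2.04596,-7.57222) → (2.05,-7.57)
v2: (1.5,-3) → rotate → (3.34226,0.28154) → ×s → (5.24318,0.44167) → (5.24,0.44)
v3: (-4,3.5) → rotate → (-4.73306,-2.41829) → ×s → (-7.42499,-3.79369) → (-7.42,-3.79)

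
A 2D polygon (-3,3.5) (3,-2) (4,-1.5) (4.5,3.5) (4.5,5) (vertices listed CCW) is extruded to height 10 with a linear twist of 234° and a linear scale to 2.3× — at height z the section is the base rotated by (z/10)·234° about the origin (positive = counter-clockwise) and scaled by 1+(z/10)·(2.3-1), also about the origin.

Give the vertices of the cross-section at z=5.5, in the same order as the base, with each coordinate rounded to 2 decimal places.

t = z/height = 5.5/10 = 0.55
s = 1 + (scale-1)·z/height = 1 + (2.3-1)·5.5/10 = 1.715000
θ = twist·z/height = 234°·5.5/10 = 128.7000° = 2.246239 rad
cos θ = -0.625243, sin θ = 0.780430 (intermediates below are computed at full precision and shown rounded to 5 d.p.)
v1: (-3,3.5) → rotate → (-0.85578,-4.52964) → ×s → (-1.46766,-7.76833) → (-1.47,-7.77)
v2: (3,-2) → rotate → (-0.31487,3.59178) → ×s → (-0.54000,6.15990) → (-0.54,6.16)
v3: (4,-1.5) → rotate → (-1.33033,4.05959) → ×s → (-2.28151,6.96219) → (-2.28,6.96)
v4: (4.5,3.5) → rotate → (-5.54510,1.32359) → ×s → (-9.50984,2.26995) → (-9.51,2.27)
v5: (4.5,5) → rotate → (-6.71574,0.38572) → ×s → (-11.51750,0.66152) → (-11.52,0.66)

Cross-section at z=5.5: (-1.47,-7.77) (-0.54,6.16) (-2.28,6.96) (-9.51,2.27) (-11.52,0.66)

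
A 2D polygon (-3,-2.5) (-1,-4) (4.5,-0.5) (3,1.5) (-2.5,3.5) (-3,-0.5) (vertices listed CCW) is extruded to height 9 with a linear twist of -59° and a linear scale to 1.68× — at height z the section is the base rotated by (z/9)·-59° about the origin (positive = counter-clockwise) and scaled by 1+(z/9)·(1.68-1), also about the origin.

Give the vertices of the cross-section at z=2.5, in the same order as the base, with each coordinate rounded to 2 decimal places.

t = z/height = 2.5/9 = 0.277778
s = 1 + (scale-1)·z/height = 1 + (1.68-1)·2.5/9 = 1.188889
θ = twist·z/height = -59°·2.5/9 = -16.3889° = -0.286040 rad
cos θ = 0.959369, sin θ = -0.282155 (intermediates below are computed at full precision and shown rounded to 5 d.p.)
v1: (-3,-2.5) → rotate → (-3.58349,-1.55196) → ×s → (-4.26038,-1.84510) → (-4.26,-1.85)
v2: (-1,-4) → rotate → (-2.08799,-3.55532) → ×s → (-2.48239,-4.22688) → (-2.48,-4.23)
v3: (4.5,-0.5) → rotate → (4.17608,-1.74938) → ×s → (4.96490,-2.07982) → (4.96,-2.08)
v4: (3,1.5) → rotate → (3.30134,0.59259) → ×s → (3.92493,0.70452) → (3.92,0.70)
v5: (-2.5,3.5) → rotate → (-1.41088,4.06318) → ×s → (-1.67738,4.83067) → (-1.68,4.83)
v6: (-3,-0.5) → rotate → (-3.01918,0.36678) → ×s → (-3.58947,0.43606) → (-3.59,0.44)

Cross-section at z=2.5: (-4.26,-1.85) (-2.48,-4.23) (4.96,-2.08) (3.92,0.70) (-1.68,4.83) (-3.59,0.44)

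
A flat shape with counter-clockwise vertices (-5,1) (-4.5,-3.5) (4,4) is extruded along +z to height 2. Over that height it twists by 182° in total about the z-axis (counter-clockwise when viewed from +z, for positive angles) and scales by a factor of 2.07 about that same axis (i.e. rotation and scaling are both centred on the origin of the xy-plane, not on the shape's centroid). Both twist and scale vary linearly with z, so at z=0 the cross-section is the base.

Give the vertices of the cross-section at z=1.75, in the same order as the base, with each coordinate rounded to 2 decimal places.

Cross-section at z=1.75: (8.37,-5.24) (10.55,3.25) (-9.99,-4.50)

t = z/height = 1.75/2 = 0.875
s = 1 + (scale-1)·z/height = 1 + (2.07-1)·1.75/2 = 1.936250
θ = twist·z/height = 182°·1.75/2 = 159.2500° = 2.779437 rad
cos θ = -0.935135, sin θ = 0.354291 (intermediates below are computed at full precision and shown rounded to 5 d.p.)
v1: (-5,1) → rotate → (4.32139,-2.70659) → ×s → (8.36728,-5.24064) → (8.37,-5.24)
v2: (-4.5,-3.5) → rotate → (5.44813,1.67866) → ×s → (10.54894,3.25031) → (10.55,3.25)
v3: (4,4) → rotate → (-5.15770,-2.32338) → ×s → (-9.98661,-4.49864) → (-9.99,-4.50)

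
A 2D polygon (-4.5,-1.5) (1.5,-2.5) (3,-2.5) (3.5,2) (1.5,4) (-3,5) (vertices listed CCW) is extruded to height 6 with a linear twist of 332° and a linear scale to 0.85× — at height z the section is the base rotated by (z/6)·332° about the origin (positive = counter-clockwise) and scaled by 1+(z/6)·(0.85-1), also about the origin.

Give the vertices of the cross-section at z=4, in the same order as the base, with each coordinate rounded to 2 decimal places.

Cross-section at z=4: (2.15,3.69) (-2.50,0.80) (-3.51,-0.09) (-1.18,-3.43) (1.36,-3.59) (5.00,-1.60)

t = z/height = 4/6 = 0.666667
s = 1 + (scale-1)·z/height = 1 + (0.85-1)·4/6 = 0.900000
θ = twist·z/height = 332°·4/6 = 221.3333° = 3.862995 rad
cos θ = -0.750880, sin θ = -0.660439 (intermediates below are computed at full precision and shown rounded to 5 d.p.)
v1: (-4.5,-1.5) → rotate → (2.38830,4.09829) → ×s → (2.14947,3.68846) → (2.15,3.69)
v2: (1.5,-2.5) → rotate → (-2.77742,0.88654) → ×s → (-2.49967,0.79789) → (-2.50,0.80)
v3: (3,-2.5) → rotate → (-3.90374,-0.10412) → ×s → (-3.51336,-0.09370) → (-3.51,-0.09)
v4: (3.5,2) → rotate → (-1.30720,-3.81330) → ×s → (-1.17648,-3.43197) → (-1.18,-3.43)
v5: (1.5,4) → rotate → (1.51543,-3.99418) → ×s → (1.36389,-3.59476) → (1.36,-3.59)
v6: (-3,5) → rotate → (5.55483,-1.77308) → ×s → (4.99935,-1.59578) → (5.00,-1.60)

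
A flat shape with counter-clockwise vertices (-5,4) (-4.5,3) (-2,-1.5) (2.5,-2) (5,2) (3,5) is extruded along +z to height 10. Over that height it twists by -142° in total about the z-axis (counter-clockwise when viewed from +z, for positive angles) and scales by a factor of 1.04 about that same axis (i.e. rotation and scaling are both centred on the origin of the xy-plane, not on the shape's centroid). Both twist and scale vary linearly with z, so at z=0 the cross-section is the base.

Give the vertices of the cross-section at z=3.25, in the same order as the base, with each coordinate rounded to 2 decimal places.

Cross-section at z=3.25: (-0.59,6.46) (-0.97,5.39) (-2.50,0.41) (0.29,-3.23) (4.97,-2.25) (5.76,1.32)

t = z/height = 3.25/10 = 0.325
s = 1 + (scale-1)·z/height = 1 + (1.04-1)·3.25/10 = 1.013000
θ = twist·z/height = -142°·3.25/10 = -46.1500° = -0.805469 rad
cos θ = 0.692773, sin θ = -0.721156 (intermediates below are computed at full precision and shown rounded to 5 d.p.)
v1: (-5,4) → rotate → (-0.57924,6.37687) → ×s → (-0.58677,6.45977) → (-0.59,6.46)
v2: (-4.5,3) → rotate → (-0.95401,5.32352) → ×s → (-0.96641,5.39273) → (-0.97,5.39)
v3: (-2,-1.5) → rotate → (-2.46728,0.40315) → ×s → (-2.49935,0.40839) → (-2.50,0.41)
v4: (2.5,-2) → rotate → (0.28962,-3.18844) → ×s → (0.29339,-3.22989) → (0.29,-3.23)
v5: (5,2) → rotate → (4.90618,-2.22023) → ×s → (4.96996,-2.24910) → (4.97,-2.25)
v6: (3,5) → rotate → (5.68410,1.30040) → ×s → (5.75799,1.31730) → (5.76,1.32)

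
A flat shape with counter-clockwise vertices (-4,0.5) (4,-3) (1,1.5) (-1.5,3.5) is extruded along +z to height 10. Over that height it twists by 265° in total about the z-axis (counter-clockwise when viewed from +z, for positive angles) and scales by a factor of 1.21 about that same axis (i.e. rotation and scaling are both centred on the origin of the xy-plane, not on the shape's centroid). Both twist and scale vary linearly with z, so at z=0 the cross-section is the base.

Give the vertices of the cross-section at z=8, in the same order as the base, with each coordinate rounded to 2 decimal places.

Cross-section at z=8: (4.27,1.98) (-5.82,0.50) (-0.06,-2.10) (3.65,-2.54)

t = z/height = 8/10 = 0.8
s = 1 + (scale-1)·z/height = 1 + (1.21-1)·8/10 = 1.168000
θ = twist·z/height = 265°·8/10 = 212.0000° = 3.700098 rad
cos θ = -0.848048, sin θ = -0.529919 (intermediates below are computed at full precision and shown rounded to 5 d.p.)
v1: (-4,0.5) → rotate → (3.65715,1.69565) → ×s → (4.27155,1.98052) → (4.27,1.98)
v2: (4,-3) → rotate → (-4.98195,0.42447) → ×s → (-5.81892,0.49578) → (-5.82,0.50)
v3: (1,1.5) → rotate → (-0.05317,-1.80199) → ×s → (-0.06210,-2.10473) → (-0.06,-2.10)
v4: (-1.5,3.5) → rotate → (3.12679,-2.17329) → ×s → (3.65209,-2.53840) → (3.65,-2.54)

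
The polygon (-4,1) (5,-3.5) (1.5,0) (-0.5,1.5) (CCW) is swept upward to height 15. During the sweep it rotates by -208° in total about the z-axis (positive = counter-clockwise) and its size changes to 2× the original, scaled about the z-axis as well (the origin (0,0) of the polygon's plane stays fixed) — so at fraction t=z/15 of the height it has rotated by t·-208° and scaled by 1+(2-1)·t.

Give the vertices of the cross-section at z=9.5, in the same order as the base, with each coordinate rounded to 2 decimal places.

Cross-section at z=9.5: (5.57,3.79) (-9.70,-2.29) (-1.63,-1.83) (2.37,-1.02)

t = z/height = 9.5/15 = 0.633333
s = 1 + (scale-1)·z/height = 1 + (2-1)·9.5/15 = 1.633333
θ = twist·z/height = -208°·9.5/15 = -131.7333° = -2.299180 rad
cos θ = -0.665665, sin θ = -0.746251 (intermediates below are computed at full precision and shown rounded to 5 d.p.)
v1: (-4,1) → rotate → (3.40891,2.31934) → ×s → (5.56789,3.78825) → (5.57,3.79)
v2: (5,-3.5) → rotate → (-5.94020,-1.40143) → ×s → (-9.70233,-2.28900) → (-9.70,-2.29)
v3: (1.5,0) → rotate → (-0.99850,-1.11938) → ×s → (-1.63088,-1.82832) → (-1.63,-1.83)
v4: (-0.5,1.5) → rotate → (1.45221,-0.62537) → ×s → (2.37194,-1.02144) → (2.37,-1.02)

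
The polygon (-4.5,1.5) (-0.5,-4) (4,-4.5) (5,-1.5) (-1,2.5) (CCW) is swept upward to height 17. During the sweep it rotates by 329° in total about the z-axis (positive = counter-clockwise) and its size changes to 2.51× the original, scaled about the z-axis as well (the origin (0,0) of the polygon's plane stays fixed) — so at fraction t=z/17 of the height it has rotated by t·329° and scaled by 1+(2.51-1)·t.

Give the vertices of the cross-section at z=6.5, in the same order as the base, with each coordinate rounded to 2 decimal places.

t = z/height = 6.5/17 = 0.382353
s = 1 + (scale-1)·z/height = 1 + (2.51-1)·6.5/17 = 1.577353
θ = twist·z/height = 329°·6.5/17 = 125.7941° = 2.195522 rad
cos θ = -0.584874, sin θ = 0.811124 (intermediates below are computed at full precision and shown rounded to 5 d.p.)
v1: (-4.5,1.5) → rotate → (1.41525,-4.52737) → ×s → (2.23235,-7.14126) → (2.23,-7.14)
v2: (-0.5,-4) → rotate → (3.53693,1.93394) → ×s → (5.57899,3.05050) → (5.58,3.05)
v3: (4,-4.5) → rotate → (1.31056,5.87643) → ×s → (2.06722,9.26920) → (2.07,9.27)
v4: (5,-1.5) → rotate → (-1.70769,4.93293) → ×s → (-2.69362,7.78097) → (-2.69,7.78)
v5: (-1,2.5) → rotate → (-1.44294,-2.27331) → ×s → (-2.27602,-3.58581) → (-2.28,-3.59)

Cross-section at z=6.5: (2.23,-7.14) (5.58,3.05) (2.07,9.27) (-2.69,7.78) (-2.28,-3.59)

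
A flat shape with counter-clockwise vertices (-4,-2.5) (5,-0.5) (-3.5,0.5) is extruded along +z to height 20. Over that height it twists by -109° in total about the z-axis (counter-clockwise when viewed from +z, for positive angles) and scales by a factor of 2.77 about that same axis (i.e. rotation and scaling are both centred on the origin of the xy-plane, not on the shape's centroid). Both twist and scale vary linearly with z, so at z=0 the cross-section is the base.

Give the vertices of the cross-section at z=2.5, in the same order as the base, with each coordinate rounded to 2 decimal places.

t = z/height = 2.5/20 = 0.125
s = 1 + (scale-1)·z/height = 1 + (2.77-1)·2.5/20 = 1.221250
θ = twist·z/height = -109°·2.5/20 = -13.6250° = -0.237801 rad
cos θ = 0.971858, sin θ = -0.235566 (intermediates below are computed at full precision and shown rounded to 5 d.p.)
v1: (-4,-2.5) → rotate → (-4.47635,-1.48738) → ×s → (-5.46674,-1.81646) → (-5.47,-1.82)
v2: (5,-0.5) → rotate → (4.74151,-1.66376) → ×s → (5.79057,-2.03187) → (5.79,-2.03)
v3: (-3.5,0.5) → rotate → (-3.28372,1.31041) → ×s → (-4.01024,1.60034) → (-4.01,1.60)

Cross-section at z=2.5: (-5.47,-1.82) (5.79,-2.03) (-4.01,1.60)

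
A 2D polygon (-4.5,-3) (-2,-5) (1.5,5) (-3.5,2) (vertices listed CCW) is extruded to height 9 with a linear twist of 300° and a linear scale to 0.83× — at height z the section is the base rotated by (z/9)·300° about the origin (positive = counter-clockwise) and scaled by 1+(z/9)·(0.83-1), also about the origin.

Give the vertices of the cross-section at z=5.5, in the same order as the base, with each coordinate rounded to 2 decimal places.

Cross-section at z=5.5: (3.87,2.92) (1.53,4.58) (-1.08,-4.55) (3.24,-1.61)

t = z/height = 5.5/9 = 0.611111
s = 1 + (scale-1)·z/height = 1 + (0.83-1)·5.5/9 = 0.896111
θ = twist·z/height = 300°·5.5/9 = 183.3333° = 3.199770 rad
cos θ = -0.998308, sin θ = -0.058145 (intermediates below are computed at full precision and shown rounded to 5 d.p.)
v1: (-4.5,-3) → rotate → (4.31795,3.25658) → ×s → (3.86936,2.91825) → (3.87,2.92)
v2: (-2,-5) → rotate → (1.70589,5.10783) → ×s → (1.52867,4.57718) → (1.53,4.58)
v3: (1.5,5) → rotate → (-1.20674,-5.07876) → ×s → (-1.08137,-4.55113) → (-1.08,-4.55)
v4: (-3.5,2) → rotate → (3.61037,-1.79311) → ×s → (3.23529,-1.60683) → (3.24,-1.61)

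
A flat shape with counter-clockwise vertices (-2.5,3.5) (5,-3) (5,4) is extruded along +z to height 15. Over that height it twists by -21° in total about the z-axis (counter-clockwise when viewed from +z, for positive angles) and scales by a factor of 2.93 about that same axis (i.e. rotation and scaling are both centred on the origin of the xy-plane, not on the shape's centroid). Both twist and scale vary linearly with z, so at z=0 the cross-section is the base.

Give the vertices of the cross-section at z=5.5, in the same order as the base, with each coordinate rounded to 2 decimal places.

t = z/height = 5.5/15 = 0.366667
s = 1 + (scale-1)·z/height = 1 + (2.93-1)·5.5/15 = 1.707667
θ = twist·z/height = -21°·5.5/15 = -7.7000° = -0.134390 rad
cos θ = 0.990983, sin θ = -0.133986 (intermediates below are computed at full precision and shown rounded to 5 d.p.)
v1: (-2.5,3.5) → rotate → (-2.00851,3.80341) → ×s → (-3.42986,6.49495) → (-3.43,6.49)
v2: (5,-3) → rotate → (4.55296,-3.64288) → ×s → (7.77493,-6.22083) → (7.77,-6.22)
v3: (5,4) → rotate → (5.49086,3.29400) → ×s → (9.37656,5.62506) → (9.38,5.63)

Cross-section at z=5.5: (-3.43,6.49) (7.77,-6.22) (9.38,5.63)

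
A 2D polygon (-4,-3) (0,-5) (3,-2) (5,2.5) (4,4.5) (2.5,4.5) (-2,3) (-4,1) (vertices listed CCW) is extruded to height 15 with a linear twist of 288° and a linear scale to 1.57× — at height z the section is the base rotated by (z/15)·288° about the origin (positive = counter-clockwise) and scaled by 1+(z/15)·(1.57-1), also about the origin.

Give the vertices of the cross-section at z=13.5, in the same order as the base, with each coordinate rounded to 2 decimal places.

t = z/height = 13.5/15 = 0.9
s = 1 + (scale-1)·z/height = 1 + (1.57-1)·13.5/15 = 1.513000
θ = twist·z/height = 288°·13.5/15 = 259.2000° = 4.523893 rad
cos θ = -0.187381, sin θ = -0.982287 (intermediates below are computed at full precision and shown rounded to 5 d.p.)
v1: (-4,-3) → rotate → (-2.19734,4.49129) → ×s → (-3.32457,6.79533) → (-3.32,6.80)
v2: (0,-5) → rotate → (-4.91144,0.93691) → ×s → (-7.43100,1.41754) → (-7.43,1.42)
v3: (3,-2) → rotate → (-2.52672,-2.57210) → ×s → (-3.82293,-3.89159) → (-3.82,-3.89)
v4: (5,2.5) → rotate → (1.51881,-5.37989) → ×s → (2.29796,-8.13977) → (2.30,-8.14)
v5: (4,4.5) → rotate → (3.67077,-4.77236) → ×s → (5.55387,-7.22059) → (5.55,-7.22)
v6: (2.5,4.5) → rotate → (3.95184,-3.29893) → ×s → (5.97913,-4.99129) → (5.98,-4.99)
v7: (-2,3) → rotate → (3.32162,1.40243) → ×s → (5.02562,2.12188) → (5.03,2.12)
v8: (-4,1) → rotate → (1.73181,3.74177) → ×s → (2.62023,5.66129) → (2.62,5.66)

Cross-section at z=13.5: (-3.32,6.80) (-7.43,1.42) (-3.82,-3.89) (2.30,-8.14) (5.55,-7.22) (5.98,-4.99) (5.03,2.12) (2.62,5.66)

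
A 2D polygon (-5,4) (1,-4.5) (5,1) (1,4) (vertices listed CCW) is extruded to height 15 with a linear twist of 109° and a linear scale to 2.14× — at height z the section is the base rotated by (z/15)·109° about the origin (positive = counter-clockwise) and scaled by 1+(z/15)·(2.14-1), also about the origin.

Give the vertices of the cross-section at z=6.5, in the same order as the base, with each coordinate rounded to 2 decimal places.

Cross-section at z=6.5: (-9.46,-1.43) (5.95,-3.47) (3.98,6.50) (-3.37,5.15)

t = z/height = 6.5/15 = 0.433333
s = 1 + (scale-1)·z/height = 1 + (2.14-1)·6.5/15 = 1.494000
θ = twist·z/height = 109°·6.5/15 = 47.2333° = 0.824377 rad
cos θ = 0.679014, sin θ = 0.734125 (intermediates below are computed at full precision and shown rounded to 5 d.p.)
v1: (-5,4) → rotate → (-6.33157,-0.95457) → ×s → (-9.45937,-1.42612) → (-9.46,-1.43)
v2: (1,-4.5) → rotate → (3.98258,-2.32144) → ×s → (5.94997,-3.46823) → (5.95,-3.47)
v3: (5,1) → rotate → (2.66095,4.34964) → ×s → (3.97545,6.49836) → (3.98,6.50)
v4: (1,4) → rotate → (-2.25749,3.45018) → ×s → (-3.37268,5.15457) → (-3.37,5.15)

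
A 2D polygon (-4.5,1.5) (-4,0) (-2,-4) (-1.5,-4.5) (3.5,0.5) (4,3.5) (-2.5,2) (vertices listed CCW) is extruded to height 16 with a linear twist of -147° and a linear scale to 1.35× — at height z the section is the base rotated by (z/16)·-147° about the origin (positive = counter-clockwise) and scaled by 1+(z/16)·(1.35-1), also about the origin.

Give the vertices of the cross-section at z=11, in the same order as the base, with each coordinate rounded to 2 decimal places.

Cross-section at z=11: (2.90,5.12) (0.95,4.87) (-4.39,3.39) (-5.12,2.90) (-0.22,-4.38) (3.31,-5.70) (3.03,2.57)

t = z/height = 11/16 = 0.6875
s = 1 + (scale-1)·z/height = 1 + (1.35-1)·11/16 = 1.240625
θ = twist·z/height = -147°·11/16 = -101.0625° = -1.763873 rad
cos θ = -0.191880, sin θ = -0.981418 (intermediates below are computed at full precision and shown rounded to 5 d.p.)
v1: (-4.5,1.5) → rotate → (2.33559,4.12856) → ×s → (2.89759,5.12200) → (2.90,5.12)
v2: (-4,0) → rotate → (0.76752,3.92567) → ×s → (0.95220,4.87029) → (0.95,4.87)
v3: (-2,-4) → rotate → (-3.54191,2.73036) → ×s → (-4.39419,3.38735) → (-4.39,3.39)
v4: (-1.5,-4.5) → rotate → (-4.12856,2.33559) → ×s → (-5.12200,2.89759) → (-5.12,2.90)
v5: (3.5,0.5) → rotate → (-0.18087,-3.53090) → ×s → (-0.22439,-4.38053) → (-0.22,-4.38)
v6: (4,3.5) → rotate → (2.66745,-4.59725) → ×s → (3.30930,-5.70347) → (3.31,-5.70)
v7: (-2.5,2) → rotate → (2.44254,2.06979) → ×s → (3.03027,2.56783) → (3.03,2.57)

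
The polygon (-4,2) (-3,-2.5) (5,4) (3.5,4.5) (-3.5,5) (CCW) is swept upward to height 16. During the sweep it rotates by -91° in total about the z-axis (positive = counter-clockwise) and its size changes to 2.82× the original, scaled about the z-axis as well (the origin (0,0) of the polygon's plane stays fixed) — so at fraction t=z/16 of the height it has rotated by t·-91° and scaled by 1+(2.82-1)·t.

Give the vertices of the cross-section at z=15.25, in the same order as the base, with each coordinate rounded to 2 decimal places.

Cross-section at z=15.25: (4.84,11.23) (-7.29,7.80) (11.70,-13.03) (12.83,-8.85) (13.11,10.33)

t = z/height = 15.25/16 = 0.953125
s = 1 + (scale-1)·z/height = 1 + (2.82-1)·15.25/16 = 2.734688
θ = twist·z/height = -91°·15.25/16 = -86.7344° = -1.513800 rad
cos θ = 0.056965, sin θ = -0.998376 (intermediates below are computed at full precision and shown rounded to 5 d.p.)
v1: (-4,2) → rotate → (1.76889,4.10743) → ×s → (4.83737,11.23255) → (4.84,11.23)
v2: (-3,-2.5) → rotate → (-2.66684,2.85272) → ×s → (-7.29296,7.80129) → (-7.29,7.80)
v3: (5,4) → rotate → (4.27833,-4.76402) → ×s → (11.69990,-13.02811) → (11.70,-13.03)
v4: (3.5,4.5) → rotate → (4.69207,-3.23797) → ×s → (12.83135,-8.85485) → (12.83,-8.85)
v5: (-3.5,5) → rotate → (4.79250,3.77914) → ×s → (13.10600,10.33477) → (13.11,10.33)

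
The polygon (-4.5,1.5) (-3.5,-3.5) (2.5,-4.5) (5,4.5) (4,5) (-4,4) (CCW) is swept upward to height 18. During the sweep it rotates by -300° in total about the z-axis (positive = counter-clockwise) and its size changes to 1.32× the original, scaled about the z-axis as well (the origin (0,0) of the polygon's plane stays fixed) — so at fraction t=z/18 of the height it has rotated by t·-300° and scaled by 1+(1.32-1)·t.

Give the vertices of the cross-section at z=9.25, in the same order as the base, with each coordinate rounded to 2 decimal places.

Cross-section at z=9.25: (5.48,0.71) (1.89,5.44) (-4.90,3.45) (-2.96,-7.25) (-1.66,-7.27) (6.22,-2.16)

t = z/height = 9.25/18 = 0.513889
s = 1 + (scale-1)·z/height = 1 + (1.32-1)·9.25/18 = 1.164444
θ = twist·z/height = -300°·9.25/18 = -154.1667° = -2.690716 rad
cos θ = -0.900065, sin θ = -0.435755 (intermediates below are computed at full precision and shown rounded to 5 d.p.)
v1: (-4.5,1.5) → rotate → (4.70393,0.61080) → ×s → (5.47746,0.71124) → (5.48,0.71)
v2: (-3.5,-3.5) → rotate → (1.62509,4.67537) → ×s → (1.89232,5.44421) → (1.89,5.44)
v3: (2.5,-4.5) → rotate → (-4.21106,2.96091) → ×s → (-4.90355,3.44781) → (-4.90,3.45)
v4: (5,4.5) → rotate → (-2.53943,-6.22907) → ×s → (-2.95703,-7.25340) → (-2.96,-7.25)
v5: (4,5) → rotate → (-1.42149,-6.24335) → ×s → (-1.65524,-7.27003) → (-1.66,-7.27)
v6: (-4,4) → rotate → (5.34328,-1.85724) → ×s → (6.22195,-2.16266) → (6.22,-2.16)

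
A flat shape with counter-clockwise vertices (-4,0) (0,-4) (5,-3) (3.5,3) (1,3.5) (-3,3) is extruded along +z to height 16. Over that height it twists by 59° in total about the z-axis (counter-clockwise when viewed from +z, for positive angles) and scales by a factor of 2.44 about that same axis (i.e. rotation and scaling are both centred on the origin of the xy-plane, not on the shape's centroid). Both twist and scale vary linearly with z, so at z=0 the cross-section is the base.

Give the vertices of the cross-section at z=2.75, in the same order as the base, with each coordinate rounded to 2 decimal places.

Cross-section at z=2.75: (-4.91,-0.88) (0.88,-4.91) (6.80,-2.59) (3.64,4.45) (0.46,4.52) (-4.34,3.03)

t = z/height = 2.75/16 = 0.171875
s = 1 + (scale-1)·z/height = 1 + (2.44-1)·2.75/16 = 1.247500
θ = twist·z/height = 59°·2.75/16 = 10.1406° = 0.176987 rad
cos θ = 0.984379, sin θ = 0.176065 (intermediates below are computed at full precision and shown rounded to 5 d.p.)
v1: (-4,0) → rotate → (-3.93751,-0.70426) → ×s → (-4.91205,-0.87856) → (-4.91,-0.88)
v2: (0,-4) → rotate → (0.70426,-3.93751) → ×s → (0.87856,-4.91205) → (0.88,-4.91)
v3: (5,-3) → rotate → (5.45009,-2.07281) → ×s → (6.79898,-2.58583) → (6.80,-2.59)
v4: (3.5,3) → rotate → (2.91713,3.56936) → ×s → (3.63912,4.45278) → (3.64,4.45)
v5: (1,3.5) → rotate → (0.36815,3.62139) → ×s → (0.45927,4.51768) → (0.46,4.52)
v6: (-3,3) → rotate → (-3.48133,2.42494) → ×s → (-4.34296,3.02511) → (-4.34,3.03)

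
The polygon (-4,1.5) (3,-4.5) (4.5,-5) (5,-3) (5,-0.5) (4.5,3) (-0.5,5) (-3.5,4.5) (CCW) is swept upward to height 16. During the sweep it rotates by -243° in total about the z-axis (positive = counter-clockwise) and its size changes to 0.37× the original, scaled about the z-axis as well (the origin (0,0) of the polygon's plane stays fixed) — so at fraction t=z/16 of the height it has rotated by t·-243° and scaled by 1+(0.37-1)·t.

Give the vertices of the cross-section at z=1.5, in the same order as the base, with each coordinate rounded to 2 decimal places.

Cross-section at z=1.5: (-2.92,2.76) (0.96,-5.00) (2.08,-5.98) (3.24,-4.42) (4.16,-2.26) (5.00,0.96) (1.39,4.52) (-1.40,5.18)

t = z/height = 1.5/16 = 0.09375
s = 1 + (scale-1)·z/height = 1 + (0.37-1)·1.5/16 = 0.940938
θ = twist·z/height = -243°·1.5/16 = -22.7813° = -0.397608 rad
cos θ = 0.921990, sin θ = -0.387214 (intermediates below are computed at full precision and shown rounded to 5 d.p.)
v1: (-4,1.5) → rotate → (-3.10714,2.93184) → ×s → (-2.92362,2.75868) → (-2.92,2.76)
v2: (3,-4.5) → rotate → (1.02351,-5.31060) → ×s → (0.96306,-4.99694) → (0.96,-5.00)
v3: (4.5,-5) → rotate → (2.21289,-6.35241) → ×s → (2.08219,-5.97722) → (2.08,-5.98)
v4: (5,-3) → rotate → (3.44831,-4.70204) → ×s → (3.24464,-4.42432) → (3.24,-4.42)
v5: (5,-0.5) → rotate → (4.41634,-2.39706) → ×s → (4.15550,-2.25549) → (4.16,-2.26)
v6: (4.5,3) → rotate → (5.31060,1.02351) → ×s → (4.99694,0.96306) → (5.00,0.96)
v7: (-0.5,5) → rotate → (1.47507,4.80356) → ×s → (1.38795,4.51985) → (1.39,4.52)
v8: (-3.5,4.5) → rotate → (-1.48450,5.50420) → ×s → (-1.39682,5.17911) → (-1.40,5.18)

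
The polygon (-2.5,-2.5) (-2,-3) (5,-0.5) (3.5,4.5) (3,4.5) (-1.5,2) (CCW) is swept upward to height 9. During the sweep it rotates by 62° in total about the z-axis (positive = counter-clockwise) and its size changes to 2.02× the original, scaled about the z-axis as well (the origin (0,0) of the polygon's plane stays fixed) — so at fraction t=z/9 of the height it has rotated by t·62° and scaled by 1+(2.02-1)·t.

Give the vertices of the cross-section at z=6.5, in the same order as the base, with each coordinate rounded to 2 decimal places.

Cross-section at z=6.5: (-0.02,-6.14) (1.20,-6.14) (6.78,5.50) (-1.19,9.83) (-1.81,9.22) (-4.30,0.63)

t = z/height = 6.5/9 = 0.722222
s = 1 + (scale-1)·z/height = 1 + (2.02-1)·6.5/9 = 1.736667
θ = twist·z/height = 62°·6.5/9 = 44.7778° = 0.781520 rad
cos θ = 0.709844, sin θ = 0.704359 (intermediates below are computed at full precision and shown rounded to 5 d.p.)
v1: (-2.5,-2.5) → rotate → (-0.01371,-3.53551) → ×s → (-0.02381,-6.14000) → (-0.02,-6.14)
v2: (-2,-3) → rotate → (0.69339,-3.53825) → ×s → (1.20419,-6.14476) → (1.20,-6.14)
v3: (5,-0.5) → rotate → (3.90140,3.16687) → ×s → (6.77543,5.49980) → (6.78,5.50)
v4: (3.5,4.5) → rotate → (-0.68516,5.65955) → ×s → (-1.18990,9.82876) → (-1.19,9.83)
v5: (3,4.5) → rotate → (-1.04008,5.30737) → ×s → (-1.80628,9.21714) → (-1.81,9.22)
v6: (-1.5,2) → rotate → (-2.47348,0.36315) → ×s → (-4.29562,0.63067) → (-4.30,0.63)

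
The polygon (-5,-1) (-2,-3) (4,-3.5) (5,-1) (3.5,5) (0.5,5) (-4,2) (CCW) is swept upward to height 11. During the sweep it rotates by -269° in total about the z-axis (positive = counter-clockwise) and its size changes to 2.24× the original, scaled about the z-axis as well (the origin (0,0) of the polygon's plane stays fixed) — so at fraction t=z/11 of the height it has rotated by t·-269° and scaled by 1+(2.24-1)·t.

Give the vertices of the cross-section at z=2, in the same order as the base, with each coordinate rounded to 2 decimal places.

Cross-section at z=2: (-4.95,3.81) (-4.38,-0.57) (-0.01,-6.51) (3.10,-5.42) (7.44,0.79) (5.02,3.57) (-1.37,5.31)

t = z/height = 2/11 = 0.181818
s = 1 + (scale-1)·z/height = 1 + (2.24-1)·2/11 = 1.225455
θ = twist·z/height = -269°·2/11 = -48.9091° = -0.853625 rad
cos θ = 0.657256, sin θ = -0.753668 (intermediates below are computed at full precision and shown rounded to 5 d.p.)
v1: (-5,-1) → rotate → (-4.03995,3.11108) → ×s → (-4.95077,3.81249) → (-4.95,3.81)
v2: (-2,-3) → rotate → (-3.57551,-0.46443) → ×s → (-4.38163,-0.56914) → (-4.38,-0.57)
v3: (4,-3.5) → rotate → (-0.00881,-5.31507) → ×s → (-0.01080,-6.51337) → (-0.01,-6.51)
v4: (5,-1) → rotate → (2.53261,-4.42559) → ×s → (3.10360,-5.42336) → (3.10,-5.42)
v5: (3.5,5) → rotate → (6.06873,0.64844) → ×s → (7.43696,0.79464) → (7.44,0.79)
v6: (0.5,5) → rotate → (4.09697,2.90944) → ×s → (5.02065,3.56539) → (5.02,3.57)
v7: (-4,2) → rotate → (-1.12169,4.32918) → ×s → (-1.37458,5.30522) → (-1.37,5.31)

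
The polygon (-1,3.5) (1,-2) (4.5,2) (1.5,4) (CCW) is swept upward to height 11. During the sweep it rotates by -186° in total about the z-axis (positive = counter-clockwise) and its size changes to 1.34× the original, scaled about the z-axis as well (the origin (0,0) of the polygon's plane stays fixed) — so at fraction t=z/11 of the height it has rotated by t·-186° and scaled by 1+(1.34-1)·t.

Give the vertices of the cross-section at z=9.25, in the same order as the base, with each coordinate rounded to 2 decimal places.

t = z/height = 9.25/11 = 0.840909
s = 1 + (scale-1)·z/height = 1 + (1.34-1)·9.25/11 = 1.285909
θ = twist·z/height = -186°·9.25/11 = -156.4091° = -2.729854 rad
cos θ = -0.916426, sin θ = -0.400204 (intermediates below are computed at full precision and shown rounded to 5 d.p.)
v1: (-1,3.5) → rotate → (2.31714,-2.80729) → ×s → (2.97963,-3.60992) → (2.98,-3.61)
v2: (1,-2) → rotate → (-1.71683,1.43265) → ×s → (-2.20769,1.84226) → (-2.21,1.84)
v3: (4.5,2) → rotate → (-3.32351,-3.63377) → ×s → (-4.27373,-4.67270) → (-4.27,-4.67)
v4: (1.5,4) → rotate → (0.22618,-4.26601) → ×s → (0.29084,-5.48570) → (0.29,-5.49)

Cross-section at z=9.25: (2.98,-3.61) (-2.21,1.84) (-4.27,-4.67) (0.29,-5.49)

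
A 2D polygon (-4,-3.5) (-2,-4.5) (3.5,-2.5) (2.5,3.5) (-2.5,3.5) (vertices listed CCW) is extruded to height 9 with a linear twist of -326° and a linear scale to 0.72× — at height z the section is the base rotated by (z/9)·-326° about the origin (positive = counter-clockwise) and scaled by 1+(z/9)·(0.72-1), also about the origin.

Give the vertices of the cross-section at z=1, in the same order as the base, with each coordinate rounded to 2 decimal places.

t = z/height = 1/9 = 0.111111
s = 1 + (scale-1)·z/height = 1 + (0.72-1)·1/9 = 0.968889
θ = twist·z/height = -326°·1/9 = -36.2222° = -0.632197 rad
cos θ = 0.806731, sin θ = -0.590919 (intermediates below are computed at full precision and shown rounded to 5 d.p.)
v1: (-4,-3.5) → rotate → (-5.29514,-0.45988) → ×s → (-5.13040,-0.44558) → (-5.13,-0.45)
v2: (-2,-4.5) → rotate → (-4.27260,-2.44845) → ×s → (-4.13967,-2.37228) → (-4.14,-2.37)
v3: (3.5,-2.5) → rotate → (1.34626,-4.08504) → ×s → (1.30438,-3.95795) → (1.30,-3.96)
v4: (2.5,3.5) → rotate → (4.08504,1.34626) → ×s → (3.95795,1.30438) → (3.96,1.30)
v5: (-2.5,3.5) → rotate → (0.05139,4.30086) → ×s → (0.04979,4.16705) → (0.05,4.17)

Cross-section at z=1: (-5.13,-0.45) (-4.14,-2.37) (1.30,-3.96) (3.96,1.30) (0.05,4.17)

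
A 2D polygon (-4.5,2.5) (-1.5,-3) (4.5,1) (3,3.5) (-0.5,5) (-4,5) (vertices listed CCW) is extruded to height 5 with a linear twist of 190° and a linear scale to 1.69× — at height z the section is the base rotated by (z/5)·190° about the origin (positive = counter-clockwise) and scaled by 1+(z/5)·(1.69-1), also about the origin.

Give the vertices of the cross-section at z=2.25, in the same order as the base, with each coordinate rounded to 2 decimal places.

Cross-section at z=2.25: (-3.73,-5.62) (3.77,-2.27) (-0.84,5.98) (-4.26,4.28) (-6.58,-0.14) (-6.94,-4.71)

t = z/height = 2.25/5 = 0.45
s = 1 + (scale-1)·z/height = 1 + (1.69-1)·2.25/5 = 1.310500
θ = twist·z/height = 190°·2.25/5 = 85.5000° = 1.492257 rad
cos θ = 0.078459, sin θ = 0.996917 (intermediates below are computed at full precision and shown rounded to 5 d.p.)
v1: (-4.5,2.5) → rotate → (-2.84536,-4.28998) → ×s → (-3.72884,-5.62202) → (-3.73,-5.62)
v2: (-1.5,-3) → rotate → (2.87306,-1.73075) → ×s → (3.76515,-2.26815) → (3.77,-2.27)
v3: (4.5,1) → rotate → (-0.64385,4.56459) → ×s → (-0.84377,5.98189) → (-0.84,5.98)
v4: (3,3.5) → rotate → (-3.25383,3.26536) → ×s → (-4.26415,4.27925) → (-4.26,4.28)
v5: (-0.5,5) → rotate → (-5.02382,-0.10616) → ×s → (-6.58371,-0.13913) → (-6.58,-0.14)
v6: (-4,5) → rotate → (-5.29842,-3.59537) → ×s → (-6.94358,-4.71174) → (-6.94,-4.71)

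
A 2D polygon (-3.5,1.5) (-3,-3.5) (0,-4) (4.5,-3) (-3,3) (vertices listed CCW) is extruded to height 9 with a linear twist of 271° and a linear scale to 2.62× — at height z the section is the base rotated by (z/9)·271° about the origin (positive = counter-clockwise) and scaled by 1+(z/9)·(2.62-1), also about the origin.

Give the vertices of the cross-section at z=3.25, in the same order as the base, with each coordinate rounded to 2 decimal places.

t = z/height = 3.25/9 = 0.361111
s = 1 + (scale-1)·z/height = 1 + (2.62-1)·3.25/9 = 1.585000
θ = twist·z/height = 271°·3.25/9 = 97.8611° = 1.707999 rad
cos θ = -0.136772, sin θ = 0.990603 (intermediates below are computed at full precision and shown rounded to 5 d.p.)
v1: (-3.5,1.5) → rotate → (-1.00720,-3.67227) → ×s → (-1.59641,-5.82054) → (-1.60,-5.82)
v2: (-3,-3.5) → rotate → (3.87743,-2.49310) → ×s → (6.14572,-3.95157) → (6.15,-3.95)
v3: (0,-4) → rotate → (3.96241,0.54709) → ×s → (6.28042,0.86714) → (6.28,0.87)
v4: (4.5,-3) → rotate → (2.35633,4.86803) → ×s → (3.73479,7.71582) → (3.73,7.72)
v5: (-3,3) → rotate → (-2.56149,-3.38212) → ×s → (-4.05996,-5.36067) → (-4.06,-5.36)

Cross-section at z=3.25: (-1.60,-5.82) (6.15,-3.95) (6.28,0.87) (3.73,7.72) (-4.06,-5.36)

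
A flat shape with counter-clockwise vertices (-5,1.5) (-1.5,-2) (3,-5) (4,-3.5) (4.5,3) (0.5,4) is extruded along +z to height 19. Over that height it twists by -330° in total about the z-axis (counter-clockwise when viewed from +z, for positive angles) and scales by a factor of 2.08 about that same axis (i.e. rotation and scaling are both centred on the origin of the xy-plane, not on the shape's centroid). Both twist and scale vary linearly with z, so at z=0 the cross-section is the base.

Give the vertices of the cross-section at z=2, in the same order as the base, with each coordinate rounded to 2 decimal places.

t = z/height = 2/19 = 0.105263
s = 1 + (scale-1)·z/height = 1 + (2.08-1)·2/19 = 1.113684
θ = twist·z/height = -330°·2/19 = -34.7368° = -0.606272 rad
cos θ = 0.821778, sin θ = -0.569808 (intermediates below are computed at full precision and shown rounded to 5 d.p.)
v1: (-5,1.5) → rotate → (-3.25418,4.08171) → ×s → (-3.62413,4.54573) → (-3.62,4.55)
v2: (-1.5,-2) → rotate → (-2.37228,-0.78884) → ×s → (-2.64197,-0.87852) → (-2.64,-0.88)
v3: (3,-5) → rotate → (-0.38371,-5.81831) → ×s → (-0.42733,-6.47976) → (-0.43,-6.48)
v4: (4,-3.5) → rotate → (1.29278,-5.15545) → ×s → (1.43975,-5.74155) → (1.44,-5.74)
v5: (4.5,3) → rotate → (5.40742,-0.09880) → ×s → (6.02216,-0.11004) → (6.02,-0.11)
v6: (0.5,4) → rotate → (2.69012,3.00221) → ×s → (2.99595,3.34351) → (3.00,3.34)

Cross-section at z=2: (-3.62,4.55) (-2.64,-0.88) (-0.43,-6.48) (1.44,-5.74) (6.02,-0.11) (3.00,3.34)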